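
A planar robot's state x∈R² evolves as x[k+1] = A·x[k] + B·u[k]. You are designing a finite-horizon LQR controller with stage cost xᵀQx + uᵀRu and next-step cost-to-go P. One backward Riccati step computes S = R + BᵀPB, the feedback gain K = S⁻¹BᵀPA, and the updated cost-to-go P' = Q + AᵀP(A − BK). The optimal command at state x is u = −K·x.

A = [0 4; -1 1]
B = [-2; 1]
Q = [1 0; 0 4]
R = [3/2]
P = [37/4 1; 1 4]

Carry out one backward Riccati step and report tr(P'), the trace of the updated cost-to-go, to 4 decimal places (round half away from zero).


BᵀP = [-17.5000 2.0000]
S = R + BᵀPB = [3/2] + [37.0000] = [38.5000]
BᵀPA = [-2.0000 -68.0000]
K = S⁻¹·BᵀPA = [-0.0519 -1.7662]
A−BK = [-0.1039 0.4675; -0.9481 2.7662]
AᵀP(A−BK) = [3.8961 -11.5325; -11.5325 39.8961]
P' = Q + AᵀP(A−BK) = [4.8961 -11.5325; -11.5325 43.8961]
tr(P') = 48.7922

48.7922


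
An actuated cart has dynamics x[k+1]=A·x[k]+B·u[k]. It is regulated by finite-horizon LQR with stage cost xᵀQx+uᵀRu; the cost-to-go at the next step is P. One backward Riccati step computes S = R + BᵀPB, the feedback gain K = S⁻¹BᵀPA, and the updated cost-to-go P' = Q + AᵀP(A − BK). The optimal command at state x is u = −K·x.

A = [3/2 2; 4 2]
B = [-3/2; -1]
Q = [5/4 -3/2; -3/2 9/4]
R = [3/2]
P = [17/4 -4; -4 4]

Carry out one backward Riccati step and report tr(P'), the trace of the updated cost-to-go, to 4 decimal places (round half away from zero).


BᵀP = [-2.3750 2.0000]
S = R + BᵀPB = [3/2] + [1.5625] = [3.0625]
BᵀPA = [4.4375 -0.7500]
K = S⁻¹·BᵀPA = [1.4490 -0.2449]
A−BK = [3.6735 1.6327; 5.4490 1.7551]
AᵀP(A−BK) = [19.1327 1.8367; 1.8367 0.8163]
P' = Q + AᵀP(A−BK) = [20.3827 0.3367; 0.3367 3.0663]
tr(P') = 23.4490

23.4490


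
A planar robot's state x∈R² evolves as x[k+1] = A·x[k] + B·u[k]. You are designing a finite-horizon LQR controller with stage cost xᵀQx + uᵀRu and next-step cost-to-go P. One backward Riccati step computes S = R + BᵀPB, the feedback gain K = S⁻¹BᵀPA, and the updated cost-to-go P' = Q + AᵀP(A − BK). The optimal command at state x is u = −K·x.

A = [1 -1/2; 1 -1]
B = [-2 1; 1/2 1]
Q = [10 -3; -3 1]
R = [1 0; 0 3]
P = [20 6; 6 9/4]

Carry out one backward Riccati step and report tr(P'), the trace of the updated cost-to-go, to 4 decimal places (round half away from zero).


BᵀP = [-37.0000 -10.8750; 26.0000 8.2500]
S = R + BᵀPB = [1 0; 0 3] + [68.5625 -47.8750; -47.8750 34.2500] = [69.5625 -47.8750; -47.8750 37.2500]
BᵀPA = [-47.8750 29.3750; 34.2500 -21.2500]
K = S⁻¹·BᵀPA = [-0.4801 0.2569; 0.3025 -0.2402]
A−BK = [-0.2626 0.2541; 0.9375 -0.8882]
AᵀP(A−BK) = [0.9075 -0.7207; -0.7207 0.5972]
P' = Q + AᵀP(A−BK) = [10.9075 -3.7207; -3.7207 1.5972]
tr(P') = 12.5047

12.5047


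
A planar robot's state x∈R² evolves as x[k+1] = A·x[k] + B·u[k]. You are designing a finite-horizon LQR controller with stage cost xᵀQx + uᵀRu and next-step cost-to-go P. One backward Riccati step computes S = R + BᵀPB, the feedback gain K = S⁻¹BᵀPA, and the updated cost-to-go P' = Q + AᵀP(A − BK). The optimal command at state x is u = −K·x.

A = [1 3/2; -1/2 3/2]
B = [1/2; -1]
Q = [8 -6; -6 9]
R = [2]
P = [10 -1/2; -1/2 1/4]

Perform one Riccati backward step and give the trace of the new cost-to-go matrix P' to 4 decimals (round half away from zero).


31.3631

BᵀP = [5.5000 -0.5000]
S = R + BᵀPB = [2] + [3.2500] = [5.2500]
BᵀPA = [5.7500 7.5000]
K = S⁻¹·BᵀPA = [1.0952 1.4286]
A−BK = [0.4524 0.7857; 0.5952 2.9286]
AᵀP(A−BK) = [4.2649 6.2232; 6.2232 10.0982]
P' = Q + AᵀP(A−BK) = [12.2649 0.2232; 0.2232 19.0982]
tr(P') = 31.3631


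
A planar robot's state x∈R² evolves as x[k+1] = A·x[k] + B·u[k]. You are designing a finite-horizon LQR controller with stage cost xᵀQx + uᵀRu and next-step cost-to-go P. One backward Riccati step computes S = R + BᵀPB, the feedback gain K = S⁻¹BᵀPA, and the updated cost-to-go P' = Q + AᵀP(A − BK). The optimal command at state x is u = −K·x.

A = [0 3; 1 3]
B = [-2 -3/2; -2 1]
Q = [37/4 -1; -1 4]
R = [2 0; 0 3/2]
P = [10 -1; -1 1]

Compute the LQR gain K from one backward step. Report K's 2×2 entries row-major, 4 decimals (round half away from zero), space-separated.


BᵀP = [-18.0000 0.0000; -16.0000 2.5000]
S = R + BᵀPB = [2 0; 0 3/2] + [36.0000 27.0000; 27.0000 26.5000] = [38.0000 27.0000; 27.0000 28.0000]
BᵀPA = [0.0000 -54.0000; 2.5000 -40.5000]
K = S⁻¹·BᵀPA = [-0.2015 -1.2493; 0.2836 -0.2418]
A−BK = [0.0224 0.1388; 0.3134 0.7433]
AᵀP(A−BK) = [0.2910 0.6045; 0.6045 3.7478]
P' = Q + AᵀP(A−BK) = [9.5410 -0.3955; -0.3955 7.7478]
tr(P') = 17.2888

-0.2015 -1.2493 0.2836 -0.2418


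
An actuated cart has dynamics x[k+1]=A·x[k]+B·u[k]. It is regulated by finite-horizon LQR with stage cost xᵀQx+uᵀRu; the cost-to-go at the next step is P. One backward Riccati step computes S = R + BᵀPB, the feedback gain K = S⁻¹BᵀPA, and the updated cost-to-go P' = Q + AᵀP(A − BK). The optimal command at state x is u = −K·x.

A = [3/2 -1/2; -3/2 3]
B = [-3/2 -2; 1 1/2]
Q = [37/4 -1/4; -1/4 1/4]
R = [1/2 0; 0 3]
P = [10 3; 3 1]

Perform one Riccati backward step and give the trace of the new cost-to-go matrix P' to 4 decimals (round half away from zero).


10.9033

BᵀP = [-12.0000 -3.5000; -18.5000 -5.5000]
S = R + BᵀPB = [1/2 0; 0 3] + [14.5000 22.2500; 22.2500 34.2500] = [15.0000 22.2500; 22.2500 37.2500]
BᵀPA = [-12.7500 -4.5000; -19.5000 -7.2500]
K = S⁻¹·BᵀPA = [-0.6447 -0.0991; -0.1384 -0.1354]
A−BK = [0.2561 -0.9195; -0.7861 3.1668]
AᵀP(A−BK) = [0.3312 -0.1546; -0.1546 1.0721]
P' = Q + AᵀP(A−BK) = [9.5812 -0.4046; -0.4046 1.3221]
tr(P') = 10.9033


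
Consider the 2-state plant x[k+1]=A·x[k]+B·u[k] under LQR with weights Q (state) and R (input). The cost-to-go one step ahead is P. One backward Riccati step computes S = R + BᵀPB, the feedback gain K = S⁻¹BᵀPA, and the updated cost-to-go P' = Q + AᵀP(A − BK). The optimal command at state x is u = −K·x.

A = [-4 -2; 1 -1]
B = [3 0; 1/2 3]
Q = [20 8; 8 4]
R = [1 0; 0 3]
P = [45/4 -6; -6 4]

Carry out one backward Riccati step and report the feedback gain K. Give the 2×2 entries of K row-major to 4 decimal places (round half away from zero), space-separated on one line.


-1.3608 -0.6098 0.4791 -0.1352

BᵀP = [30.7500 -16.0000; -18.0000 12.0000]
S = R + BᵀPB = [1 0; 0 3] + [84.2500 -48.0000; -48.0000 36.0000] = [85.2500 -48.0000; -48.0000 39.0000]
BᵀPA = [-139.0000 -45.5000; 84.0000 24.0000]
K = S⁻¹·BᵀPA = [-1.3608 -0.6098; 0.4791 -0.1352]
A−BK = [0.0823 -0.1705; 0.2432 -0.2895]
AᵀP(A−BK) = [2.6128 0.5878; 0.5878 0.4967]
P' = Q + AᵀP(A−BK) = [22.6128 8.5878; 8.5878 4.4967]
tr(P') = 27.1095


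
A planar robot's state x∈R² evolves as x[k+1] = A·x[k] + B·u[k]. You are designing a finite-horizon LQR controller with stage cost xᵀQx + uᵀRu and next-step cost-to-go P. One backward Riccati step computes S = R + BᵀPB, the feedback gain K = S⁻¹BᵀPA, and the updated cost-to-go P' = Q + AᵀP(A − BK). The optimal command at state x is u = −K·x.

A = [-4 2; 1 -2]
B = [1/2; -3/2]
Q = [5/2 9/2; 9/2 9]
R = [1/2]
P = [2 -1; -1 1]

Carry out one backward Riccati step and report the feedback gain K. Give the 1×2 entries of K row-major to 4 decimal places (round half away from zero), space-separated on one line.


-2.5263 1.8947

BᵀP = [2.5000 -2.0000]
S = R + BᵀPB = [1/2] + [4.2500] = [4.7500]
BᵀPA = [-12.0000 9.0000]
K = S⁻¹·BᵀPA = [-2.5263 1.8947]
A−BK = [-2.7368 1.0526; -2.7895 0.8421]
AᵀP(A−BK) = [10.6842 -5.2632; -5.2632 2.9474]
P' = Q + AᵀP(A−BK) = [13.1842 -0.7632; -0.7632 11.9474]
tr(P') = 25.1316


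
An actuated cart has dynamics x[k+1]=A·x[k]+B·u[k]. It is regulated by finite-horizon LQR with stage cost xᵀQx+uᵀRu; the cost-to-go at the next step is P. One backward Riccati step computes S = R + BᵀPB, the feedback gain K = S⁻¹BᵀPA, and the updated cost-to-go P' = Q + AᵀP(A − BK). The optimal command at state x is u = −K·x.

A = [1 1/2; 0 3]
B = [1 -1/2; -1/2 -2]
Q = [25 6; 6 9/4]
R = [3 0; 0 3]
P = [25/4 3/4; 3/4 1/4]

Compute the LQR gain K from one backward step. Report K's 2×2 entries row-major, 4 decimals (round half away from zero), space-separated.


BᵀP = [5.8750 0.6250; -4.6250 -0.8750]
S = R + BᵀPB = [3 0; 0 3] + [5.5625 -4.1875; -4.1875 4.0625] = [8.5625 -4.1875; -4.1875 7.0625]
BᵀPA = [5.8750 4.8125; -4.6250 -4.9375]
K = S⁻¹·BᵀPA = [0.5153 0.3100; -0.3493 -0.5153]
A−BK = [0.3100 -0.0677; -0.4410 2.1245]
AᵀP(A−BK) = [1.6070 1.1703; 1.1703 2.0262]
P' = Q + AᵀP(A−BK) = [26.6070 7.1703; 7.1703 4.2762]
tr(P') = 30.8832

0.5153 0.3100 -0.3493 -0.5153


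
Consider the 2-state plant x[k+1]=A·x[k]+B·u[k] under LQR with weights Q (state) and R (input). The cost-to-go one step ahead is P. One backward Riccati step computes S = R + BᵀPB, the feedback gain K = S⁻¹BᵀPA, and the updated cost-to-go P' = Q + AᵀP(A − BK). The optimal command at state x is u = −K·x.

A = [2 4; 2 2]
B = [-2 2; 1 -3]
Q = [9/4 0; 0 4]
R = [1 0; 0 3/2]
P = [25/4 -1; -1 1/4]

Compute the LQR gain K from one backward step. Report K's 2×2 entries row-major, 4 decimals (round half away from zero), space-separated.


BᵀP = [-13.5000 2.2500; 15.5000 -2.7500]
S = R + BᵀPB = [1 0; 0 3/2] + [29.2500 -33.7500; -33.7500 39.2500] = [30.2500 -33.7500; -33.7500 40.7500]
BᵀPA = [-22.5000 -49.5000; 25.5000 56.5000]
K = S⁻¹·BᵀPA = [-0.6008 -1.1776; 0.1282 0.4112]
A−BK = [0.5421 0.8224; 2.9853 4.4112]
AᵀP(A−BK) = [1.2136 2.0187; 2.0187 3.4766]
P' = Q + AᵀP(A−BK) = [3.4636 2.0187; 2.0187 7.4766]
tr(P') = 10.9403

-0.6008 -1.1776 0.1282 0.4112


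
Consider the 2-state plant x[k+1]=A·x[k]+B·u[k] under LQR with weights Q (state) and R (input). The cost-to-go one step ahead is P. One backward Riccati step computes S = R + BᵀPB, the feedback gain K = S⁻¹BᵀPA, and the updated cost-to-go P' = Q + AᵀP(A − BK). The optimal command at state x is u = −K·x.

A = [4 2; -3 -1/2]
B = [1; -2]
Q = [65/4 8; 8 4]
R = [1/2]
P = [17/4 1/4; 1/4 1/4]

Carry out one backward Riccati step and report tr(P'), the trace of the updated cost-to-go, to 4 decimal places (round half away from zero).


36.5987

BᵀP = [3.7500 -0.2500]
S = R + BᵀPB = [1/2] + [4.2500] = [4.7500]
BᵀPA = [15.7500 7.6250]
K = S⁻¹·BᵀPA = [3.3158 1.6053]
A−BK = [0.6842 0.3947; 3.6316 2.7105]
AᵀP(A−BK) = [12.0263 7.0921; 7.0921 4.3224]
P' = Q + AᵀP(A−BK) = [28.2763 15.0921; 15.0921 8.3224]
tr(P') = 36.5987


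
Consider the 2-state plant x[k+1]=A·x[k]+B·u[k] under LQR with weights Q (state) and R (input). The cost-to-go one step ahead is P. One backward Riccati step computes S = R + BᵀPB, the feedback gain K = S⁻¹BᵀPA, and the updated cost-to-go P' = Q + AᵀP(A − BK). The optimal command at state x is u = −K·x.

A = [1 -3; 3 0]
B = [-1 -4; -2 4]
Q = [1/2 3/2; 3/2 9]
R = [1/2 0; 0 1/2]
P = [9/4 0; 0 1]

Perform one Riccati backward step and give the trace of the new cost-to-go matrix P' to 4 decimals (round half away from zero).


10.9135

BᵀP = [-2.2500 -2.0000; -9.0000 4.0000]
S = R + BᵀPB = [1/2 0; 0 1/2] + [6.2500 1.0000; 1.0000 52.0000] = [6.7500 1.0000; 1.0000 52.5000]
BᵀPA = [-8.2500 6.7500; 3.0000 27.0000]
K = S⁻¹·BᵀPA = [-1.2342 0.9264; 0.0807 0.4966]
A−BK = [0.0884 -0.0870; 0.2091 -0.1337]
AᵀP(A−BK) = [0.8261 -0.5969; -0.5969 0.5874]
P' = Q + AᵀP(A−BK) = [1.3261 0.9031; 0.9031 9.5874]
tr(P') = 10.9135


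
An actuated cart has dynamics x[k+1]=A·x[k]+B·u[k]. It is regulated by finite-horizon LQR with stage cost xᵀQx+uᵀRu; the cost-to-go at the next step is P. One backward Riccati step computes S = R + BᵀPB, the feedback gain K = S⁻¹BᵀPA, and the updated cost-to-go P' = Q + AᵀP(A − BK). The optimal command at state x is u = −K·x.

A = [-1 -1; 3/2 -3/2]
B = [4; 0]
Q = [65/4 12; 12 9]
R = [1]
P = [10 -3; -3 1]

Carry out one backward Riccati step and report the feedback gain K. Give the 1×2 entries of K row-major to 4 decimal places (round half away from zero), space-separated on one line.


-0.3602 -0.1366

BᵀP = [40.0000 -12.0000]
S = R + BᵀPB = [1] + [160.0000] = [161.0000]
BᵀPA = [-58.0000 -22.0000]
K = S⁻¹·BᵀPA = [-0.3602 -0.1366]
A−BK = [0.4410 -0.4534; 1.5000 -1.5000]
AᵀP(A−BK) = [0.3556 -0.1755; -0.1755 0.2438]
P' = Q + AᵀP(A−BK) = [16.6056 11.8245; 11.8245 9.2438]
tr(P') = 25.8494


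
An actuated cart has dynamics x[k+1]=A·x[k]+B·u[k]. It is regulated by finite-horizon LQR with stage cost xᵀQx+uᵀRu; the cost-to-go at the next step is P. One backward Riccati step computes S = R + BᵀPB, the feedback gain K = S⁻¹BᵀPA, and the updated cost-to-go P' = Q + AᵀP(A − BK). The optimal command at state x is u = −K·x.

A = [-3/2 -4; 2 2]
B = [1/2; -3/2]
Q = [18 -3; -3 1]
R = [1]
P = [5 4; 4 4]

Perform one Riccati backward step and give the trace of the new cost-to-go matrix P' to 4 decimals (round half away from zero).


BᵀP = [-3.5000 -4.0000]
S = R + BᵀPB = [1] + [4.2500] = [5.2500]
BᵀPA = [-2.7500 6.0000]
K = S⁻¹·BᵀPA = [-0.5238 1.1429]
A−BK = [-1.2381 -4.5714; 1.2143 3.7143]
AᵀP(A−BK) = [1.8095 5.1429; 5.1429 25.1429]
P' = Q + AᵀP(A−BK) = [19.8095 2.1429; 2.1429 26.1429]
tr(P') = 45.9524

45.9524


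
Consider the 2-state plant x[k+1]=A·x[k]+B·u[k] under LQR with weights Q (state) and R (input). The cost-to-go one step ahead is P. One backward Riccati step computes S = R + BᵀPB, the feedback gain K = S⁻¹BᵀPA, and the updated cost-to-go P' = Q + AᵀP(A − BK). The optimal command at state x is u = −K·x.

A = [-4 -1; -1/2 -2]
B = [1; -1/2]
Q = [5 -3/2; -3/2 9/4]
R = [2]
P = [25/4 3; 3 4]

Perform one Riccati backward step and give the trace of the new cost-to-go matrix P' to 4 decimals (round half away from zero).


86.3700

BᵀP = [4.7500 1.0000]
S = R + BᵀPB = [2] + [4.2500] = [6.2500]
BᵀPA = [-19.5000 -6.7500]
K = S⁻¹·BᵀPA = [-3.1200 -1.0800]
A−BK = [-0.8800 0.0800; -2.0600 -2.5400]
AᵀP(A−BK) = [52.1600 33.4400; 33.4400 26.9600]
P' = Q + AᵀP(A−BK) = [57.1600 31.9400; 31.9400 29.2100]
tr(P') = 86.3700


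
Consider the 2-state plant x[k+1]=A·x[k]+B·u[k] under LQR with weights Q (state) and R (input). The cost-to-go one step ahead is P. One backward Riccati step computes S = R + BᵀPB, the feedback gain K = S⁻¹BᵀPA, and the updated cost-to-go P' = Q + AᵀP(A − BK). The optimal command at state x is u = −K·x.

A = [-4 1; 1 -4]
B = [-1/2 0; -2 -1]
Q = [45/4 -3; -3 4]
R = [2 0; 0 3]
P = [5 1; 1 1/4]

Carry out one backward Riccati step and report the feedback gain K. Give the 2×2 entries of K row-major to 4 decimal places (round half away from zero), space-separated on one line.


2.6667 -0.0841 0.3333 0.0259

BᵀP = [-4.5000 -1.0000; -1.0000 -0.2500]
S = R + BᵀPB = [2 0; 0 3] + [4.2500 1.0000; 1.0000 0.2500] = [6.2500 1.0000; 1.0000 3.2500]
BᵀPA = [17.0000 -0.5000; 3.7500 0.0000]
K = S⁻¹·BᵀPA = [2.6667 -0.0841; 0.3333 0.0259]
A−BK = [-2.6667 0.9579; 6.6667 -4.1424]
AᵀP(A−BK) = [25.6667 -2.6667; -2.6667 0.9579]
P' = Q + AᵀP(A−BK) = [36.9167 -5.6667; -5.6667 4.9579]
tr(P') = 41.8746


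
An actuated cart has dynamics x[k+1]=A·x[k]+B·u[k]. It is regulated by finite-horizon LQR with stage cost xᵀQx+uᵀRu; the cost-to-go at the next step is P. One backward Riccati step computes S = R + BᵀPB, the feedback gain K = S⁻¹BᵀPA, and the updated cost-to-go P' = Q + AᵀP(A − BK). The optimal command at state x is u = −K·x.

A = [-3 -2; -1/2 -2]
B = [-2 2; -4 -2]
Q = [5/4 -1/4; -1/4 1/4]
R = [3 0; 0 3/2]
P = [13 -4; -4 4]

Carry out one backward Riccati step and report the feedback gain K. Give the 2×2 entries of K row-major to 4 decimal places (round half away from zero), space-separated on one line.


BᵀP = [-10.0000 -8.0000; 34.0000 -16.0000]
S = R + BᵀPB = [3 0; 0 3/2] + [52.0000 -4.0000; -4.0000 100.0000] = [55.0000 -4.0000; -4.0000 101.5000]
BᵀPA = [34.0000 36.0000; -94.0000 -36.0000]
K = S⁻¹·BᵀPA = [0.5524 0.6306; -0.9043 -0.3298]
A−BK = [-0.0865 -0.0792; -0.0990 -0.1374]
AᵀP(A−BK) = [2.2102 1.5570; 1.5570 1.4260]
P' = Q + AᵀP(A−BK) = [3.4602 1.3070; 1.3070 1.6760]
tr(P') = 5.1362

0.5524 0.6306 -0.9043 -0.3298


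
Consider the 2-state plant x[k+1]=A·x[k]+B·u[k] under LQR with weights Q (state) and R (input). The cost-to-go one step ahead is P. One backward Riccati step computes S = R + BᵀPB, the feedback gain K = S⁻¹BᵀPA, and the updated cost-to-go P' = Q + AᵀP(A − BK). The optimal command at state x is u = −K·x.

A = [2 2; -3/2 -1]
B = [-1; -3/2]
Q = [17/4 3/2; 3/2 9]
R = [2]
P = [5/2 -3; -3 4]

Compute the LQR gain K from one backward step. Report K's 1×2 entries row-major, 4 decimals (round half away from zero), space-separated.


1.8889 1.5556

BᵀP = [2.0000 -3.0000]
S = R + BᵀPB = [2] + [2.5000] = [4.5000]
BᵀPA = [8.5000 7.0000]
K = S⁻¹·BᵀPA = [1.8889 1.5556]
A−BK = [3.8889 3.5556; 1.3333 1.3333]
AᵀP(A−BK) = [20.9444 17.7778; 17.7778 15.1111]
P' = Q + AᵀP(A−BK) = [25.1944 19.2778; 19.2778 24.1111]
tr(P') = 49.3056


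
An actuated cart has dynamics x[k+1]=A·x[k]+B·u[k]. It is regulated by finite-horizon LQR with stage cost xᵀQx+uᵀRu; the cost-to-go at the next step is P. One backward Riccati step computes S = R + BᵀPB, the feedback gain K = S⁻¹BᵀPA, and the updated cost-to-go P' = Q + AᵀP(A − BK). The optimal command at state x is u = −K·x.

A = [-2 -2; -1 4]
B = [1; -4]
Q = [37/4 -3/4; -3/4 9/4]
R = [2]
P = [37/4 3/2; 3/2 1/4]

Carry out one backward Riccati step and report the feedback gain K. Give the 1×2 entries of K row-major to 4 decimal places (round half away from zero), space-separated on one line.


BᵀP = [3.2500 0.5000]
S = R + BᵀPB = [2] + [1.2500] = [3.2500]
BᵀPA = [-7.0000 -4.5000]
K = S⁻¹·BᵀPA = [-2.1538 -1.3846]
A−BK = [0.1538 -0.6154; -9.6154 -1.5385]
AᵀP(A−BK) = [28.1731 17.3077; 17.3077 10.7692]
P' = Q + AᵀP(A−BK) = [37.4231 16.5577; 16.5577 13.0192]
tr(P') = 50.4423

-2.1538 -1.3846


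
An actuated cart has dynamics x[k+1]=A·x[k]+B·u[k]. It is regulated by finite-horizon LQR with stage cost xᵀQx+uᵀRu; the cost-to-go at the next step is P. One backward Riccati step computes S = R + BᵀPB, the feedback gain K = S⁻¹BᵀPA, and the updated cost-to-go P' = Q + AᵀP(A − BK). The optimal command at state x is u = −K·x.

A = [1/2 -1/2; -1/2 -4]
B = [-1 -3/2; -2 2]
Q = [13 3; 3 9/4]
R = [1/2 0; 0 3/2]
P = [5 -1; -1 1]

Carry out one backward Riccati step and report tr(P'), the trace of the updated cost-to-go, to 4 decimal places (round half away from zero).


16.7395

BᵀP = [-3.0000 -1.0000; -9.5000 3.5000]
S = R + BᵀPB = [1/2 0; 0 3/2] + [5.0000 2.5000; 2.5000 21.2500] = [5.5000 2.5000; 2.5000 22.7500]
BᵀPA = [-1.0000 5.5000; -6.5000 -9.2500]
K = S⁻¹·BᵀPA = [-0.0547 1.2471; -0.2797 -0.5436]
A−BK = [0.0258 -0.0683; -0.0499 -0.4185]
AᵀP(A−BK) = [0.1272 0.2135; 0.2135 1.3623]
P' = Q + AᵀP(A−BK) = [13.1272 3.2135; 3.2135 3.6123]
tr(P') = 16.7395


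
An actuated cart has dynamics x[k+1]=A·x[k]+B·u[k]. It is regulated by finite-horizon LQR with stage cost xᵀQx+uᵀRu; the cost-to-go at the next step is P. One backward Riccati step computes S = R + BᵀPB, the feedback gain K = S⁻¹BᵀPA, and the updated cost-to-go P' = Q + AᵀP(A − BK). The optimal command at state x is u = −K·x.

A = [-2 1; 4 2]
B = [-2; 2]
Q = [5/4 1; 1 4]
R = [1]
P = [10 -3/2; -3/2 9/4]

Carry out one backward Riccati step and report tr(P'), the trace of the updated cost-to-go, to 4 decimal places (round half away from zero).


24.0565

BᵀP = [-23.0000 7.5000]
S = R + BᵀPB = [1] + [61.0000] = [62.0000]
BᵀPA = [76.0000 -8.0000]
K = S⁻¹·BᵀPA = [1.2258 -0.1290]
A−BK = [0.4516 0.7419; 1.5484 2.2581]
AᵀP(A−BK) = [6.8387 7.8065; 7.8065 11.9677]
P' = Q + AᵀP(A−BK) = [8.0887 8.8065; 8.8065 15.9677]
tr(P') = 24.0565


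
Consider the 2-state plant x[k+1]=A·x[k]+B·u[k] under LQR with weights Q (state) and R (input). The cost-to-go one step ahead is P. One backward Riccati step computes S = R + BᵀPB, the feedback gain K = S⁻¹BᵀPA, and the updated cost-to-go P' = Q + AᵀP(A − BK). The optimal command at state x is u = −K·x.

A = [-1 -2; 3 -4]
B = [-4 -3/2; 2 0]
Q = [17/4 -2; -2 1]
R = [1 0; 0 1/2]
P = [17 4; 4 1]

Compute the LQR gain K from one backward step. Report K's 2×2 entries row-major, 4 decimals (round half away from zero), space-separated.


BᵀP = [-60.0000 -14.0000; -25.5000 -6.0000]
S = R + BᵀPB = [1 0; 0 1/2] + [212.0000 90.0000; 90.0000 38.2500] = [213.0000 90.0000; 90.0000 38.7500]
BᵀPA = [18.0000 176.0000; 7.5000 75.0000]
K = S⁻¹·BᵀPA = [0.1463 0.4553; -0.1463 0.8780]
A−BK = [-0.6341 1.1382; 2.7073 -4.9106]
AᵀP(A−BK) = [0.4634 -0.7805; -0.7805 2.0163]
P' = Q + AᵀP(A−BK) = [4.7134 -2.7805; -2.7805 3.0163]
tr(P') = 7.7297

0.1463 0.4553 -0.1463 0.8780


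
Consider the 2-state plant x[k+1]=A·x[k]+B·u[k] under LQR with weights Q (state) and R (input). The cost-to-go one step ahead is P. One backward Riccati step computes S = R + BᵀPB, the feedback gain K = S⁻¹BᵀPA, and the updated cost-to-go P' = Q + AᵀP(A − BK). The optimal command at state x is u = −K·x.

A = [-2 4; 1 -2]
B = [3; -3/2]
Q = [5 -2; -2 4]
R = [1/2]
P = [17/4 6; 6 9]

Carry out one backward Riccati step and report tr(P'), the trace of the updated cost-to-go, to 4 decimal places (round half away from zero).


10.0000

BᵀP = [3.7500 4.5000]
S = R + BᵀPB = [1/2] + [4.5000] = [5.0000]
BᵀPA = [-3.0000 6.0000]
K = S⁻¹·BᵀPA = [-0.6000 1.2000]
A−BK = [-0.2000 0.4000; 0.1000 -0.2000]
AᵀP(A−BK) = [0.2000 -0.4000; -0.4000 0.8000]
P' = Q + AᵀP(A−BK) = [5.2000 -2.4000; -2.4000 4.8000]
tr(P') = 10.0000


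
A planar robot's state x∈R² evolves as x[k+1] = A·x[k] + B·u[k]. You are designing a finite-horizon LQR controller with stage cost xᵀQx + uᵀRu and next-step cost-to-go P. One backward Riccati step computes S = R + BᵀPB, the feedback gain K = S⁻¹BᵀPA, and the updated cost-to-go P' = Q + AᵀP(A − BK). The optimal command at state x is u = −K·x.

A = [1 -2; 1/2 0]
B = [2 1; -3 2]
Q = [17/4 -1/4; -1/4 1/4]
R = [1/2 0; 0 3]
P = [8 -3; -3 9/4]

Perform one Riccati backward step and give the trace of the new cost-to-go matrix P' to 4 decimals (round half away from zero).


6.6733

BᵀP = [25.0000 -12.7500; 2.0000 1.5000]
S = R + BᵀPB = [1/2 0; 0 3] + [88.2500 -0.5000; -0.5000 5.0000] = [88.7500 -0.5000; -0.5000 8.0000]
BᵀPA = [18.6250 -50.0000; 2.7500 -4.0000]
K = S⁻¹·BᵀPA = [0.2119 -0.5664; 0.3570 -0.5354]
A−BK = [0.2193 -0.3318; 0.4216 -0.6284]
AᵀP(A−BK) = [0.6347 -0.9785; -0.9785 1.5386]
P' = Q + AᵀP(A−BK) = [4.8847 -1.2285; -1.2285 1.7886]
tr(P') = 6.6733


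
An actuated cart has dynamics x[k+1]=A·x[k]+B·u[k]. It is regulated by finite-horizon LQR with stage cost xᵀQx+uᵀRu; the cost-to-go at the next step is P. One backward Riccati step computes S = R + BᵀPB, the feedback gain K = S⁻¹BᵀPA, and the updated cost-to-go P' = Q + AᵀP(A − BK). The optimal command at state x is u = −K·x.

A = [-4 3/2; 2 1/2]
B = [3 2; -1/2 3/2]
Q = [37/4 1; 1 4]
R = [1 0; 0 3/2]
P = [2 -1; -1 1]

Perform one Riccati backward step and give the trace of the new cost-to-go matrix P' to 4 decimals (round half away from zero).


16.4328

BᵀP = [6.5000 -3.5000; 2.5000 -0.5000]
S = R + BᵀPB = [1 0; 0 3/2] + [21.2500 7.7500; 7.7500 4.2500] = [22.2500 7.7500; 7.7500 5.7500]
BᵀPA = [-33.0000 8.0000; -11.0000 3.5000]
K = S⁻¹·BᵀPA = [-1.5396 0.2781; 0.1621 0.2339]
A−BK = [0.2947 0.1980; 0.9871 0.2882]
AᵀP(A−BK) = [2.9761 -0.2505; -0.2505 0.2067]
P' = Q + AᵀP(A−BK) = [12.2261 0.7495; 0.7495 4.2067]
tr(P') = 16.4328


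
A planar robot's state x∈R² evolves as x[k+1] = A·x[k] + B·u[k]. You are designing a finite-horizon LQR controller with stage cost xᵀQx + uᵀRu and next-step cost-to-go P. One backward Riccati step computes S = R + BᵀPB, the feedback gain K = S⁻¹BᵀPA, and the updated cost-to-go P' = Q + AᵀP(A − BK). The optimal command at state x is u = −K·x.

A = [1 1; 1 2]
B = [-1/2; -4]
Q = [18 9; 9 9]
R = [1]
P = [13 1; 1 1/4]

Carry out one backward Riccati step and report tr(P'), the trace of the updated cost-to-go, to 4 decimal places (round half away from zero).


33.6173

BᵀP = [-10.5000 -1.5000]
S = R + BᵀPB = [1] + [11.2500] = [12.2500]
BᵀPA = [-12.0000 -13.5000]
K = S⁻¹·BᵀPA = [-0.9796 -1.1020]
A−BK = [0.5102 0.4490; -2.9184 -2.4082]
AᵀP(A−BK) = [3.4949 3.2755; 3.2755 3.1224]
P' = Q + AᵀP(A−BK) = [21.4949 12.2755; 12.2755 12.1224]
tr(P') = 33.6173


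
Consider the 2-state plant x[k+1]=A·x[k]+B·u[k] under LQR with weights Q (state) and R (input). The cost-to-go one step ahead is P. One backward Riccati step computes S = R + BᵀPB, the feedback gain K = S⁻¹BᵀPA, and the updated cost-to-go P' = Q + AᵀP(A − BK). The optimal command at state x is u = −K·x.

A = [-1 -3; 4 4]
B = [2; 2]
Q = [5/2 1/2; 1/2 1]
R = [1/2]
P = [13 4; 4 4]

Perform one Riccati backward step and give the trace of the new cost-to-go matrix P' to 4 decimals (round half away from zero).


110.1766

BᵀP = [34.0000 16.0000]
S = R + BᵀPB = [1/2] + [100.0000] = [100.5000]
BᵀPA = [30.0000 -38.0000]
K = S⁻¹·BᵀPA = [0.2985 -0.3781]
A−BK = [-1.5970 -2.2438; 3.4030 4.7562]
AᵀP(A−BK) = [36.0448 50.3433; 50.3433 70.6318]
P' = Q + AᵀP(A−BK) = [38.5448 50.8433; 50.8433 71.6318]
tr(P') = 110.1766


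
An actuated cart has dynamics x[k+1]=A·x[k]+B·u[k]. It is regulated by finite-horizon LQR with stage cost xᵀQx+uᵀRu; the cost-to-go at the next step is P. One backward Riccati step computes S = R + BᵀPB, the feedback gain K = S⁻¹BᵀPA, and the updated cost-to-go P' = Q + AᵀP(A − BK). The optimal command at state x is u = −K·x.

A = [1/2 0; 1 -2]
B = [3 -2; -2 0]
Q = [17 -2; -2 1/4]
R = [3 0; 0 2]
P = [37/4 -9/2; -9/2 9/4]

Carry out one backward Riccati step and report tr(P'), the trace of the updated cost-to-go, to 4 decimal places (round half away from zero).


BᵀP = [36.7500 -18.0000; -18.5000 9.0000]
S = R + BᵀPB = [3 0; 0 2] + [146.2500 -73.5000; -73.5000 37.0000] = [149.2500 -73.5000; -73.5000 39.0000]
BᵀPA = [0.3750 36.0000; -0.2500 -18.0000]
K = S⁻¹·BᵀPA = [-0.0090 0.1935; -0.0233 -0.0968]
A−BK = [0.4803 -0.7742; 0.9821 -1.6129]
AᵀP(A−BK) = [0.0600 -0.0968; -0.0968 0.2903]
P' = Q + AᵀP(A−BK) = [17.0600 -2.0968; -2.0968 0.5403]
tr(P') = 17.6004

17.6004


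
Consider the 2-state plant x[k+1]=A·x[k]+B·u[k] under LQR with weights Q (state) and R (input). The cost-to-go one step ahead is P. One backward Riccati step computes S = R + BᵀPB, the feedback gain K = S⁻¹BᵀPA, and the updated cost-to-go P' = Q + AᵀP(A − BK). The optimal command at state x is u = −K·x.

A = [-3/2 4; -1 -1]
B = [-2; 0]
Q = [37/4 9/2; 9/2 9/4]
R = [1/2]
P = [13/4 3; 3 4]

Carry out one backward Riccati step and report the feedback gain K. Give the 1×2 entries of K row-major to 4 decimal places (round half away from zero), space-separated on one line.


BᵀP = [-6.5000 -6.0000]
S = R + BᵀPB = [1/2] + [13.0000] = [13.5000]
BᵀPA = [15.7500 -20.0000]
K = S⁻¹·BᵀPA = [1.1667 -1.4815]
A−BK = [0.8333 1.0370; -1.0000 -1.0000]
AᵀP(A−BK) = [1.9375 0.3333; 0.3333 2.3704]
P' = Q + AᵀP(A−BK) = [11.1875 4.8333; 4.8333 4.6204]
tr(P') = 15.8079

1.1667 -1.4815


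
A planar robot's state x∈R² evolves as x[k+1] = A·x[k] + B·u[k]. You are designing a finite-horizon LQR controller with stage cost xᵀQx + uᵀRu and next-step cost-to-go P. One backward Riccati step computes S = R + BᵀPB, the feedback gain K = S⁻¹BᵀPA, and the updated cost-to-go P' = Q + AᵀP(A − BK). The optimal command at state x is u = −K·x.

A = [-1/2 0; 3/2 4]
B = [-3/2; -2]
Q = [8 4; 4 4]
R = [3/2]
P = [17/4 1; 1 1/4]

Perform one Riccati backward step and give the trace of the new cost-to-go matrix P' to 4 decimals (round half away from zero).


BᵀP = [-8.3750 -2.0000]
S = R + BᵀPB = [3/2] + [16.5625] = [18.0625]
BᵀPA = [1.1875 -8.0000]
K = S⁻¹·BᵀPA = [0.0657 -0.4429]
A−BK = [-0.4014 -0.6644; 1.6315 3.1142]
AᵀP(A−BK) = [0.0469 0.0260; 0.0260 0.4567]
P' = Q + AᵀP(A−BK) = [8.0469 4.0260; 4.0260 4.4567]
tr(P') = 12.5037

12.5037


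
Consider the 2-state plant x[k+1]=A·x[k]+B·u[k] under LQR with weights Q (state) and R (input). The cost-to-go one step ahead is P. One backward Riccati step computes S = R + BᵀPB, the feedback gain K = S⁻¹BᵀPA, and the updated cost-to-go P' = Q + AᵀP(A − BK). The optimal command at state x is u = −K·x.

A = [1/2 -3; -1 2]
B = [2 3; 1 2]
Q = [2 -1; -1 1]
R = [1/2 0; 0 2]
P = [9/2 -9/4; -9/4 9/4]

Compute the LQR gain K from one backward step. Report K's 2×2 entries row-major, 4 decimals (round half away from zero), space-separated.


0.7912 -2.7692 -0.2331 0.4945

BᵀP = [6.7500 -2.2500; 9.0000 -2.2500]
S = R + BᵀPB = [1/2 0; 0 2] + [11.2500 15.7500; 15.7500 22.5000] = [11.7500 15.7500; 15.7500 24.5000]
BᵀPA = [5.6250 -24.7500; 6.7500 -31.5000]
K = S⁻¹·BᵀPA = [0.7912 -2.7692; -0.2331 0.4945]
A−BK = [-0.3830 1.0549; -1.3250 3.7802]
AᵀP(A−BK) = [2.7480 -8.0110; -8.0110 23.5385]
P' = Q + AᵀP(A−BK) = [4.7480 -9.0110; -9.0110 24.5385]
tr(P') = 29.2865


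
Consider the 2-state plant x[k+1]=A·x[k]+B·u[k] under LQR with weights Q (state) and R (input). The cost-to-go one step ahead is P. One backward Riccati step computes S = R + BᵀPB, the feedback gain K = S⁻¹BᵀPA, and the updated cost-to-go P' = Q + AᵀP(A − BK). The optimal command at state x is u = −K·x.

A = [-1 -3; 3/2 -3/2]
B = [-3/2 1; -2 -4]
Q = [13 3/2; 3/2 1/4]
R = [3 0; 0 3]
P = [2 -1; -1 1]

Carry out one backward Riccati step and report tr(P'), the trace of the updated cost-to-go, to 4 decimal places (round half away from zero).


18.4763

BᵀP = [-1.0000 -0.5000; 6.0000 -5.0000]
S = R + BᵀPB = [3 0; 0 3] + [2.5000 1.0000; 1.0000 26.0000] = [5.5000 1.0000; 1.0000 29.0000]
BᵀPA = [0.2500 3.7500; -13.5000 -10.5000]
K = S⁻¹·BᵀPA = [0.1309 0.7524; -0.4700 -0.3880]
A−BK = [-0.3336 -1.4834; -0.1183 -1.5473]
AᵀP(A−BK) = [0.8718 1.3237; 1.3237 4.3545]
P' = Q + AᵀP(A−BK) = [13.8718 2.8237; 2.8237 4.6045]
tr(P') = 18.4763


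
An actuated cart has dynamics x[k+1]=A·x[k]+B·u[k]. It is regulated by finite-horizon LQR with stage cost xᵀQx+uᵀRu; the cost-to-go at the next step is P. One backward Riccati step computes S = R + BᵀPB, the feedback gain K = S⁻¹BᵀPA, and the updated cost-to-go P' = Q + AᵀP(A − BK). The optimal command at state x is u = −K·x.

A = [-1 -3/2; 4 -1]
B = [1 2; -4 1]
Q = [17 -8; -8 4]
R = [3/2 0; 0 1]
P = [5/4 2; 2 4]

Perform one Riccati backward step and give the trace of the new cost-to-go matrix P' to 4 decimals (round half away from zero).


22.6787

BᵀP = [-6.7500 -14.0000; 4.5000 8.0000]
S = R + BᵀPB = [3/2 0; 0 1] + [49.2500 -27.5000; -27.5000 17.0000] = [50.7500 -27.5000; -27.5000 18.0000]
BᵀPA = [-49.2500 24.1250; 27.5000 -14.7500]
K = S⁻¹·BᵀPA = [-0.8283 0.1820; 0.2623 -0.5413]
A−BK = [-0.6963 -0.5994; 0.4245 0.2695]
AᵀP(A−BK) = [1.2424 -0.2731; -0.2731 0.4362]
P' = Q + AᵀP(A−BK) = [18.2424 -8.2731; -8.2731 4.4362]
tr(P') = 22.6787


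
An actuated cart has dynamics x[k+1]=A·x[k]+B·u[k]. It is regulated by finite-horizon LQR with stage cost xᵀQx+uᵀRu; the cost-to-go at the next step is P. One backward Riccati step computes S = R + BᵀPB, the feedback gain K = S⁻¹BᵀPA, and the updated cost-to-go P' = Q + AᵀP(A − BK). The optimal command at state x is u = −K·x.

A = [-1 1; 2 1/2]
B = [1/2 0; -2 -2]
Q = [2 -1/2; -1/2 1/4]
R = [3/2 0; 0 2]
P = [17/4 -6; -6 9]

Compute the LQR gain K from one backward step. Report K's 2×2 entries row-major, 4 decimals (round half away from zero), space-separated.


BᵀP = [14.1250 -21.0000; 12.0000 -18.0000]
S = R + BᵀPB = [3/2 0; 0 2] + [49.0625 42.0000; 42.0000 36.0000] = [50.5625 42.0000; 42.0000 38.0000]
BᵀPA = [-56.1250 3.6250; -48.0000 3.0000]
K = S⁻¹·BᵀPA = [-0.7419 0.0747; -0.4432 -0.0036]
A−BK = [-0.6291 0.9627; -0.3701 0.6422]
AᵀP(A−BK) = [1.3392 -0.2311; -0.2311 0.2401]
P' = Q + AᵀP(A−BK) = [3.3392 -0.7311; -0.7311 0.4901]
tr(P') = 3.8292

-0.7419 0.0747 -0.4432 -0.0036


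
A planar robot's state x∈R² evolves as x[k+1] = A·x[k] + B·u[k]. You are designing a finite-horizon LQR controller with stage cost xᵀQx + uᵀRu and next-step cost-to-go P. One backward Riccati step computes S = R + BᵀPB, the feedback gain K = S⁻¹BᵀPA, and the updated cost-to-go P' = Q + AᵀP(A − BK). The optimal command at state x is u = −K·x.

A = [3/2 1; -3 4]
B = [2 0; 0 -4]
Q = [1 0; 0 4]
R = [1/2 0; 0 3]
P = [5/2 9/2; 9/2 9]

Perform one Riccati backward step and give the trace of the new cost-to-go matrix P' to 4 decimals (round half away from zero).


BᵀP = [5.0000 9.0000; -18.0000 -36.0000]
S = R + BᵀPB = [1/2 0; 0 3] + [10.0000 -36.0000; -36.0000 144.0000] = [10.5000 -36.0000; -36.0000 147.0000]
BᵀPA = [-19.5000 41.0000; 81.0000 -162.0000]
K = S⁻¹·BᵀPA = [0.2000 0.7879; 0.6000 -0.9091]
A−BK = [1.1000 -0.5758; -0.6000 0.3636]
AᵀP(A−BK) = [1.4250 -1.7500; -1.7500 2.9242]
P' = Q + AᵀP(A−BK) = [2.4250 -1.7500; -1.7500 6.9242]
tr(P') = 9.3492

9.3492


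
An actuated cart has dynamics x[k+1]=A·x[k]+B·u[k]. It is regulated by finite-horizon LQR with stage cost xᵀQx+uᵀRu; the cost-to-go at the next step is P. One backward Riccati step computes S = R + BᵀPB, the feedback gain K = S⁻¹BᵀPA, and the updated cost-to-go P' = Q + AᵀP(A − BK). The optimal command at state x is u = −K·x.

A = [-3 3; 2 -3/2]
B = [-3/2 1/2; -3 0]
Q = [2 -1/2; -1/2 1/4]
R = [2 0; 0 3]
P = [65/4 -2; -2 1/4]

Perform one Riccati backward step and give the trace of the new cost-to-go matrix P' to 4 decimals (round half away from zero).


BᵀP = [-18.3750 2.2500; 8.1250 -1.0000]
S = R + BᵀPB = [2 0; 0 3] + [20.8125 -9.1875; -9.1875 4.0625] = [22.8125 -9.1875; -9.1875 7.0625]
BᵀPA = [59.6250 -58.5000; -26.3750 25.8750]
K = S⁻¹·BᵀPA = [2.3308 -2.2871; -0.7024 0.6884]
A−BK = [0.8474 -0.7749; 8.9925 -8.3614]
AᵀP(A−BK) = [13.7494 -13.4728; -13.4728 13.2025]
P' = Q + AᵀP(A−BK) = [15.7494 -13.9728; -13.9728 13.4525]
tr(P') = 29.2020

29.2020


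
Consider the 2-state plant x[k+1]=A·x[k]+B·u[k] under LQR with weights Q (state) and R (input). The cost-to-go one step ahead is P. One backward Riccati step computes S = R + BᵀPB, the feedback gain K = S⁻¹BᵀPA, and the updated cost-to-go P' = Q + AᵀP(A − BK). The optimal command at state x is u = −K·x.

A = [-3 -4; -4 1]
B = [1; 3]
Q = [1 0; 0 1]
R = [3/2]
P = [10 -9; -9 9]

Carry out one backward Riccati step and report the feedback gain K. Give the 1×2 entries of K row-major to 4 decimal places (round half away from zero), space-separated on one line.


-0.5455 2.2338

BᵀP = [-17.0000 18.0000]
S = R + BᵀPB = [3/2] + [37.0000] = [38.5000]
BᵀPA = [-21.0000 86.0000]
K = S⁻¹·BᵀPA = [-0.5455 2.2338]
A−BK = [-2.4545 -6.2338; -2.3636 -5.7013]
AᵀP(A−BK) = [6.5455 13.9091; 13.9091 48.8961]
P' = Q + AᵀP(A−BK) = [7.5455 13.9091; 13.9091 49.8961]
tr(P') = 57.4416


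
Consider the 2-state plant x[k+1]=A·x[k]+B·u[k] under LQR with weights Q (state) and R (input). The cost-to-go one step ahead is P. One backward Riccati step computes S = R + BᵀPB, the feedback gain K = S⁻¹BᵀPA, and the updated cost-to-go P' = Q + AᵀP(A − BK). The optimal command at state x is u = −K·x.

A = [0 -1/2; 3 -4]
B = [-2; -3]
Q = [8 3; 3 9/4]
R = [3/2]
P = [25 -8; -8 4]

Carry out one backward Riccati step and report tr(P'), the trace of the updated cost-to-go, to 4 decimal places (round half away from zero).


80.8133

BᵀP = [-26.0000 4.0000]
S = R + BᵀPB = [3/2] + [40.0000] = [41.5000]
BᵀPA = [12.0000 -3.0000]
K = S⁻¹·BᵀPA = [0.2892 -0.0723]
A−BK = [0.5783 -0.6446; 3.8675 -4.2169]
AᵀP(A−BK) = [32.5301 -35.1325; -35.1325 38.0331]
P' = Q + AᵀP(A−BK) = [40.5301 -32.1325; -32.1325 40.2831]
tr(P') = 80.8133


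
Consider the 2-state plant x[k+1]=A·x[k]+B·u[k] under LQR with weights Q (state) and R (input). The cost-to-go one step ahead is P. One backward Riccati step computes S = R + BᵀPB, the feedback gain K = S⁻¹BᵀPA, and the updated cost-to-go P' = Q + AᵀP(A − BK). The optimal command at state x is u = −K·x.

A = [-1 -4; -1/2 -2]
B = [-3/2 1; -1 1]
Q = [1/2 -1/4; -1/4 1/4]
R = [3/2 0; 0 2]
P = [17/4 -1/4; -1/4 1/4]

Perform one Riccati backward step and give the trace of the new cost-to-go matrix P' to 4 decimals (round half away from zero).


8.6290

BᵀP = [-6.1250 0.1250; 4.0000 0.0000]
S = R + BᵀPB = [3/2 0; 0 2] + [9.0625 -6.0000; -6.0000 4.0000] = [10.5625 -6.0000; -6.0000 6.0000]
BᵀPA = [6.0625 24.2500; -4.0000 -16.0000]
K = S⁻¹·BᵀPA = [0.4521 1.8082; -0.2146 -0.8584]
A−BK = [-0.1073 -0.4292; 0.1667 0.6667]
AᵀP(A−BK) = [0.4635 1.8539; 1.8539 7.4155]
P' = Q + AᵀP(A−BK) = [0.9635 1.6039; 1.6039 7.6655]
tr(P') = 8.6290


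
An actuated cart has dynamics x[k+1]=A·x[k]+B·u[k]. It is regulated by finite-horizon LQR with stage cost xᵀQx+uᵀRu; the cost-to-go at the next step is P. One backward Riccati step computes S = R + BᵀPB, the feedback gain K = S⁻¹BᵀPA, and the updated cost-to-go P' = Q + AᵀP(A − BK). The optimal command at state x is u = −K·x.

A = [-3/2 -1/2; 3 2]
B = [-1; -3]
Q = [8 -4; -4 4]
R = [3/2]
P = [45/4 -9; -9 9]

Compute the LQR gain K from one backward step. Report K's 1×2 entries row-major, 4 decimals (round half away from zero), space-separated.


-1.9528 -1.1038

BᵀP = [15.7500 -18.0000]
S = R + BᵀPB = [3/2] + [38.2500] = [39.7500]
BᵀPA = [-77.6250 -43.8750]
K = S⁻¹·BᵀPA = [-1.9528 -1.1038]
A−BK = [-3.4528 -1.6038; -2.8585 -1.3113]
AᵀP(A−BK) = [35.7241 17.2571; 17.2571 8.3844]
P' = Q + AᵀP(A−BK) = [43.7241 13.2571; 13.2571 12.3844]
tr(P') = 56.1085


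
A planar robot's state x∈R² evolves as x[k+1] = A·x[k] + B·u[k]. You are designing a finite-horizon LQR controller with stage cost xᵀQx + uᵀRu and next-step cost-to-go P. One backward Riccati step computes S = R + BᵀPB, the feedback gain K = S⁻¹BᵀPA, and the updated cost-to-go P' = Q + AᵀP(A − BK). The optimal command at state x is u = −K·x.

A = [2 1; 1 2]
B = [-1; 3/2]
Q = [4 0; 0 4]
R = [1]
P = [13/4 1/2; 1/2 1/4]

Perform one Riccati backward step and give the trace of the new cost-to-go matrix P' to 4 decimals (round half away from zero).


19.2877

BᵀP = [-2.5000 -0.1250]
S = R + BᵀPB = [1] + [2.3125] = [3.3125]
BᵀPA = [-5.1250 -2.7500]
K = S⁻¹·BᵀPA = [-1.5472 -0.8302]
A−BK = [0.4528 0.1698; 3.3208 3.2453]
AᵀP(A−BK) = [7.3208 5.2453; 5.2453 3.9670]
P' = Q + AᵀP(A−BK) = [11.3208 5.2453; 5.2453 7.9670]
tr(P') = 19.2877


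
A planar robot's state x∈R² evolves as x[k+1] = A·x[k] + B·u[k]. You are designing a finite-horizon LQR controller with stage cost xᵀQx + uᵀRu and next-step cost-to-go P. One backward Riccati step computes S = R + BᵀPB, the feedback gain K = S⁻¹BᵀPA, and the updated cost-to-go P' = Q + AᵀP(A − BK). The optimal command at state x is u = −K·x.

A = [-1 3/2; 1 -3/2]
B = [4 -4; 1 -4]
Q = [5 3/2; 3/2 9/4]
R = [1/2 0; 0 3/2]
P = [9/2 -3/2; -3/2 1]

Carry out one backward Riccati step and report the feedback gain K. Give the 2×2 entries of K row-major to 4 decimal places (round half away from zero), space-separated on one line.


-0.5691 0.8536 -0.2934 0.4401

BᵀP = [16.5000 -5.0000; -12.0000 2.0000]
S = R + BᵀPB = [1/2 0; 0 3/2] + [61.0000 -46.0000; -46.0000 40.0000] = [61.5000 -46.0000; -46.0000 41.5000]
BᵀPA = [-21.5000 32.2500; 14.0000 -21.0000]
K = S⁻¹·BᵀPA = [-0.5691 0.8536; -0.2934 0.4401]
A−BK = [0.1026 -0.1539; 0.3954 -0.5931]
AᵀP(A−BK) = [0.3731 -0.5596; -0.5596 0.8394]
P' = Q + AᵀP(A−BK) = [5.3731 0.9404; 0.9404 3.0894]
tr(P') = 8.4625


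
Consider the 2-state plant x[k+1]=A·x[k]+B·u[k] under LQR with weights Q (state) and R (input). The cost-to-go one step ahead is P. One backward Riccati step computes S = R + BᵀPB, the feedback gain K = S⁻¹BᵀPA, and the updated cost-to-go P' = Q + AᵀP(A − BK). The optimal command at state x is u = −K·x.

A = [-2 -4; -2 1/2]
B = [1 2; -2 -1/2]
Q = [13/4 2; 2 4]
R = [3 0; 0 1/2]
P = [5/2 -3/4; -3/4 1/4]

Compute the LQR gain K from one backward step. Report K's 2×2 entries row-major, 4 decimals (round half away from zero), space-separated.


-0.0412 -0.2013 -0.5923 -1.7058

BᵀP = [4.0000 -1.2500; 5.3750 -1.6250]
S = R + BᵀPB = [3 0; 0 1/2] + [6.5000 8.6250; 8.6250 11.5625] = [9.5000 8.6250; 8.6250 12.0625]
BᵀPA = [-5.5000 -16.6250; -7.5000 -22.3125]
K = S⁻¹·BᵀPA = [-0.0412 -0.2013; -0.5923 -1.7058]
A−BK = [-0.7742 -0.3871; -2.3785 -0.7555]
AᵀP(A−BK) = [0.3311 0.5993; 0.5993 1.6551]
P' = Q + AᵀP(A−BK) = [3.5811 2.5993; 2.5993 5.6551]
tr(P') = 9.2362
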